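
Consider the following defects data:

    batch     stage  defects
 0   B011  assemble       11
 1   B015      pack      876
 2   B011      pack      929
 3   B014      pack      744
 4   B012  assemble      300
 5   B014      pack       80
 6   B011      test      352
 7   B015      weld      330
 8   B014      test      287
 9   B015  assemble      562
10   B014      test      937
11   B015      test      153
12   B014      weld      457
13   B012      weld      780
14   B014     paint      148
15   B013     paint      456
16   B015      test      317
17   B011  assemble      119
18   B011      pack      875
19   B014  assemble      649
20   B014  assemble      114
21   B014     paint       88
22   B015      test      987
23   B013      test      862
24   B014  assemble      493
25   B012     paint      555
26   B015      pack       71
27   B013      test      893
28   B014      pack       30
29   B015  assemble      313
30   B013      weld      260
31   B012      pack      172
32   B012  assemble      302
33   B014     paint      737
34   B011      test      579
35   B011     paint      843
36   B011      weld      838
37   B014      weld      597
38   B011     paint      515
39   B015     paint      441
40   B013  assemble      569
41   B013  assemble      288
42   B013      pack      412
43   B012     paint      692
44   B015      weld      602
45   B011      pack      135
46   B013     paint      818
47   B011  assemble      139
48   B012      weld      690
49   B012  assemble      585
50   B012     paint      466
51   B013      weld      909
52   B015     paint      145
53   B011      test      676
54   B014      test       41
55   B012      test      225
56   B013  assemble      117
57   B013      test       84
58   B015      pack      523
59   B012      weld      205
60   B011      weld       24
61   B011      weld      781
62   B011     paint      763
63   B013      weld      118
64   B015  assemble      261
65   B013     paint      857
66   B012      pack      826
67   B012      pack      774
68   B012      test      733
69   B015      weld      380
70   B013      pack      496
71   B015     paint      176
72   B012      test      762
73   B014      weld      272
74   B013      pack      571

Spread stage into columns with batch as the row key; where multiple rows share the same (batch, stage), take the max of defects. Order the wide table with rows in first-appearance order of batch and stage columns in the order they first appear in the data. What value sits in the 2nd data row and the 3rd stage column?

With rows in first-appearance order of batch, row 2 is batch=B015. stage columns in first-appearance order: assemble, pack, test, weld, paint; column 3 is test.
Long rows with batch=B015, stage=test: max(153, 317, 987) = 987.

987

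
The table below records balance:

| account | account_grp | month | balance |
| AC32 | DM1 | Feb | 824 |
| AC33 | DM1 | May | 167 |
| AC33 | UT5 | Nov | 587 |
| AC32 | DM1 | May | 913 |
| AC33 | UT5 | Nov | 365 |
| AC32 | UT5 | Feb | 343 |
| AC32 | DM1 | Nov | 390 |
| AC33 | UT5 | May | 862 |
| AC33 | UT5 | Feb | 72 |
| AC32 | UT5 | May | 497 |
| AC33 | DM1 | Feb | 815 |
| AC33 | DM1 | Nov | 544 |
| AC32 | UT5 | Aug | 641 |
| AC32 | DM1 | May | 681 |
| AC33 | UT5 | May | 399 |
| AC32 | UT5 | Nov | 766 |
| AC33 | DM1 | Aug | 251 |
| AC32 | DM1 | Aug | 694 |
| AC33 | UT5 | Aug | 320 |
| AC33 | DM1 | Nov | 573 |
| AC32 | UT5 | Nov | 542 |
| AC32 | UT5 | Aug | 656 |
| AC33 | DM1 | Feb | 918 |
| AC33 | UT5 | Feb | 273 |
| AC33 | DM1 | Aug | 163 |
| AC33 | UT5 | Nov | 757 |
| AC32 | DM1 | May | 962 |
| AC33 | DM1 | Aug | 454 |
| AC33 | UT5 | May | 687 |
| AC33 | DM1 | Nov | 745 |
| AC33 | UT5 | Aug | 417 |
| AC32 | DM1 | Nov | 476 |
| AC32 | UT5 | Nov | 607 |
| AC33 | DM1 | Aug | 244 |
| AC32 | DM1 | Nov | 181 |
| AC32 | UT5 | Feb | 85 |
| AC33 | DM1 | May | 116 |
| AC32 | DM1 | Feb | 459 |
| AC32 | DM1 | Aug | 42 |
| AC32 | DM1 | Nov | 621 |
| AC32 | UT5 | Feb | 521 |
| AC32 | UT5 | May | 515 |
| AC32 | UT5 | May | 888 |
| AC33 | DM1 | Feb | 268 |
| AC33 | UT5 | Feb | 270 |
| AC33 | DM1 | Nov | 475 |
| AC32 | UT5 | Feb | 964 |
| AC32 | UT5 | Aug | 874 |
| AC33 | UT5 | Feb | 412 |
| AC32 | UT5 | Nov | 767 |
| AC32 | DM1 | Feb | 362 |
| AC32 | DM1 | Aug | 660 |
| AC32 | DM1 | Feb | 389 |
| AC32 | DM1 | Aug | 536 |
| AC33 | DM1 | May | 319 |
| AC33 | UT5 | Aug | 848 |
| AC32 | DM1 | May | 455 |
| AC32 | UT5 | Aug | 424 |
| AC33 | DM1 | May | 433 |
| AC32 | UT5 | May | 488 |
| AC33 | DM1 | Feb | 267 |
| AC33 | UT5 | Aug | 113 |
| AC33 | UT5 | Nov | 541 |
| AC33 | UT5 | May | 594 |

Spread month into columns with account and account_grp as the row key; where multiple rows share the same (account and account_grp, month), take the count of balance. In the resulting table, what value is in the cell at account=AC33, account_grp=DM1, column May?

4

Rows with account=AC33, account_grp=DM1 and month=May: balance values are 167, 116, 319, 433.
4 rows match — count = 4.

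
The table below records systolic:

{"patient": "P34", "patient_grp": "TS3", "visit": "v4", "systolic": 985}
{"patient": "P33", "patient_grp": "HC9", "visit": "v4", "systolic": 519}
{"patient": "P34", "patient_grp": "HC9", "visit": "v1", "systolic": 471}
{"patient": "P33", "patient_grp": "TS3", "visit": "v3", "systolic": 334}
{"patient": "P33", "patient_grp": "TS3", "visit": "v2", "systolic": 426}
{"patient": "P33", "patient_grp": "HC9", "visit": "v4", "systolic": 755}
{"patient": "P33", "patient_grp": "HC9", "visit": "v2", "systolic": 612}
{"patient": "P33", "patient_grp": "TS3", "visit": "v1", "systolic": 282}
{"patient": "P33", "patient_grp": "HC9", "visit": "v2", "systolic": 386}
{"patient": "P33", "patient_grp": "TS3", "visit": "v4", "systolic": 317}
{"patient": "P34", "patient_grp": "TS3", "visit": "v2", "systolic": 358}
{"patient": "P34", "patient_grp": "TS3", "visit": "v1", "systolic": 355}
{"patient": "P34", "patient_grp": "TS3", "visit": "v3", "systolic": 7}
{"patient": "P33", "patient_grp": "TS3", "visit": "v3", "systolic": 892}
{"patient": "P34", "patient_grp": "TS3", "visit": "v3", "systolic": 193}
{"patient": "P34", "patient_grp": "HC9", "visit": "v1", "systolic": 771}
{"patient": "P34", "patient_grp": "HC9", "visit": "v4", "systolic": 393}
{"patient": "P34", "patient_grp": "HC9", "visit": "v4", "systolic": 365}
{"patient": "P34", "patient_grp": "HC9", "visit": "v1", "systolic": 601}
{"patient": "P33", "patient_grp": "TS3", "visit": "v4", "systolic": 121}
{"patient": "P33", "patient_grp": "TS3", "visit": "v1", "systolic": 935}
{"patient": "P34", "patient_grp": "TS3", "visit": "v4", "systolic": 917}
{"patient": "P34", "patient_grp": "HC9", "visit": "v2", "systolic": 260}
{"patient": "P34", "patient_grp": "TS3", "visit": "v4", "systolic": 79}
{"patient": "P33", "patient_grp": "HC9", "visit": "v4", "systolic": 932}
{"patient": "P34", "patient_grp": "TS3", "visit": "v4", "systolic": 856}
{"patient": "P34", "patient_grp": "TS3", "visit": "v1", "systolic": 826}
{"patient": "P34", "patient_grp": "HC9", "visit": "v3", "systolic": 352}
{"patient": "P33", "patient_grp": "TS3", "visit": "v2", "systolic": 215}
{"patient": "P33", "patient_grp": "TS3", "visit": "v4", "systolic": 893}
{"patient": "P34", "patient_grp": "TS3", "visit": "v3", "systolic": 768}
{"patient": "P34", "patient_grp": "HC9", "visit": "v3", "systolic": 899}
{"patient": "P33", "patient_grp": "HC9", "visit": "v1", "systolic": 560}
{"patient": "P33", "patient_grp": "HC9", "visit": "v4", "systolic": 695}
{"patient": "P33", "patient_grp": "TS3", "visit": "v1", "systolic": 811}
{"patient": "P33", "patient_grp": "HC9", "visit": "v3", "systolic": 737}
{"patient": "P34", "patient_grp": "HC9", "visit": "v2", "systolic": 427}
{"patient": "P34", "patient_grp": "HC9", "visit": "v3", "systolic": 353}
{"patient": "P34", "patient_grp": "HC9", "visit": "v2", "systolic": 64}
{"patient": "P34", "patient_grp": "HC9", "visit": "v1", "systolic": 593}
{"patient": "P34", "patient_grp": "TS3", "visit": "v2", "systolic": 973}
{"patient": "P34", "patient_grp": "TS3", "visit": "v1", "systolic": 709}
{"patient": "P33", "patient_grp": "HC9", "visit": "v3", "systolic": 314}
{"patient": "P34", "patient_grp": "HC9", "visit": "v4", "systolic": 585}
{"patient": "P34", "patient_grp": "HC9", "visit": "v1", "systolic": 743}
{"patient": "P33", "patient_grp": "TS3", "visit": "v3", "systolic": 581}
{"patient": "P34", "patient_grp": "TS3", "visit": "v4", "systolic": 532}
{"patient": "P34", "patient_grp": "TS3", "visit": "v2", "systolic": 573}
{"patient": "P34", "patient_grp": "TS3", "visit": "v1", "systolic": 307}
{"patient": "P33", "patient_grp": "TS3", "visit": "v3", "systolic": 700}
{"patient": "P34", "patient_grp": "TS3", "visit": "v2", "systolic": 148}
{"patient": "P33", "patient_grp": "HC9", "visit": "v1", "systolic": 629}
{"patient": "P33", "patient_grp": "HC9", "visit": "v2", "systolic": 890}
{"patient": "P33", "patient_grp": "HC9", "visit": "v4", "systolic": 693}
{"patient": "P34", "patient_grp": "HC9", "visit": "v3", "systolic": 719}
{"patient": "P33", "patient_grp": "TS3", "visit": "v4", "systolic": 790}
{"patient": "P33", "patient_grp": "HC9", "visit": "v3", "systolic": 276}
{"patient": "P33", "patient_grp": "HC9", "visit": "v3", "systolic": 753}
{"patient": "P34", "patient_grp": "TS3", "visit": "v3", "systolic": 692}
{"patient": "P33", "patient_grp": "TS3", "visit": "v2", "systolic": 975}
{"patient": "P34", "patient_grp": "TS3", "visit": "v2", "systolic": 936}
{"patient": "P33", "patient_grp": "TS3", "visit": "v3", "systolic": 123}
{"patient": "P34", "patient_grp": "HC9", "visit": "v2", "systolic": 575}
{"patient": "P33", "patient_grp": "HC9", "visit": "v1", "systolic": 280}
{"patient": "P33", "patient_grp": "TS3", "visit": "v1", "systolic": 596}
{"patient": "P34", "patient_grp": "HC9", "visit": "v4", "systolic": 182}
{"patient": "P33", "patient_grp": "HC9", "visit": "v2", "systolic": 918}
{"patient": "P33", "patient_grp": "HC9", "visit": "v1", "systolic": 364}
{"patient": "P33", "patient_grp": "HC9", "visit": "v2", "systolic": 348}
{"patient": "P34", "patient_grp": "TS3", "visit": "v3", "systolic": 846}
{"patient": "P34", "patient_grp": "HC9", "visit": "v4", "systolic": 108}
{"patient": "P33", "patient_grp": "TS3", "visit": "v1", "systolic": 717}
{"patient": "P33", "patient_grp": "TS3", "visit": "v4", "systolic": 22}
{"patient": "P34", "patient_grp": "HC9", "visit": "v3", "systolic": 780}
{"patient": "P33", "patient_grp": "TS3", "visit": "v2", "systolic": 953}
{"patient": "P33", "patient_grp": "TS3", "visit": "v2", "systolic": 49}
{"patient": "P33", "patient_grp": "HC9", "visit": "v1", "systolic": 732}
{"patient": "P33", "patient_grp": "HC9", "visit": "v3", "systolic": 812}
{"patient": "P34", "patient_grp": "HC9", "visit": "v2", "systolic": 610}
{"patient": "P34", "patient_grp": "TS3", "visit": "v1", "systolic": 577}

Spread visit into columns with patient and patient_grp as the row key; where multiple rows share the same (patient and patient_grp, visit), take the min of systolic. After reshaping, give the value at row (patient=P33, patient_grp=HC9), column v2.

Rows with patient=P33, patient_grp=HC9 and visit=v2: systolic values are 612, 386, 890, 918, 348.
min(612, 386, 890, 918, 348) = 348.

348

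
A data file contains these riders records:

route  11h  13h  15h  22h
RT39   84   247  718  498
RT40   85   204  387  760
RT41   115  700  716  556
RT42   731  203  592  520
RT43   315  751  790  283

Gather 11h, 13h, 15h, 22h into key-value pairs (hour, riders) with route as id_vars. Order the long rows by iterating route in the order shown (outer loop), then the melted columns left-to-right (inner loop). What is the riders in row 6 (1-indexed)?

204

20 rows total (5 × 4). Row 6: index ⌊(6-1)/4⌋ = 1 into route → RT40; (6-1) mod 4 = 1 into the melted columns → 13h.
So row 6 is (RT40, 13h, 204); riders = 204.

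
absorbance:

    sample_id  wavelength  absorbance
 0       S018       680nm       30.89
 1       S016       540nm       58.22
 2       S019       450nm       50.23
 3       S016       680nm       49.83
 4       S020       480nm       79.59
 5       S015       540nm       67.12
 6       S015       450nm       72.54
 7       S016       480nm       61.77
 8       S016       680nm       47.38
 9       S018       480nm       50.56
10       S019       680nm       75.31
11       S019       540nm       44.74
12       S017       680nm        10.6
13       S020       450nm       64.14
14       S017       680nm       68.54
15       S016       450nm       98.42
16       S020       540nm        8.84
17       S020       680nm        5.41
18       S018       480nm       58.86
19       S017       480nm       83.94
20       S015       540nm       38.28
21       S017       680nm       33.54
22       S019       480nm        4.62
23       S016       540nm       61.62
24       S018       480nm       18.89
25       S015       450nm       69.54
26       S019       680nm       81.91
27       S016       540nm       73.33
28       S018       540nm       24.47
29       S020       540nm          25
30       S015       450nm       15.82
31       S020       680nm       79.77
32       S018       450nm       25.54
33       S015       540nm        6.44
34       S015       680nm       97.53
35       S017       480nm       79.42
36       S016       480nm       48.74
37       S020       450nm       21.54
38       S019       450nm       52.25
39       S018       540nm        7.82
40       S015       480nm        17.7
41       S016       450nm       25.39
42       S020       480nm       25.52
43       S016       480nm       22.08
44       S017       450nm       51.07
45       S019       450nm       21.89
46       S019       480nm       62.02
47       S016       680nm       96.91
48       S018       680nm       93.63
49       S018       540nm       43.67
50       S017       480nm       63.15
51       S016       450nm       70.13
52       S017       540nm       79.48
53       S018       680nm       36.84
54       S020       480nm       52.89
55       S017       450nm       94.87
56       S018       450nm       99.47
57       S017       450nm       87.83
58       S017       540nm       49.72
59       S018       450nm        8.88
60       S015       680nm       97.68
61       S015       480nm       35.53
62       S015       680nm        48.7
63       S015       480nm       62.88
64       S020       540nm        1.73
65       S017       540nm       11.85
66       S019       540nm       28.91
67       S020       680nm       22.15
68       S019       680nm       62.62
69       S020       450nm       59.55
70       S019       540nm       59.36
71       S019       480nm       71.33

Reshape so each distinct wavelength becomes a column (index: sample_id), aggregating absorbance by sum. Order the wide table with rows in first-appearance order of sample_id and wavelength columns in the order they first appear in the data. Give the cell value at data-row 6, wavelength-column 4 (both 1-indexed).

226.51

With rows in first-appearance order of sample_id, row 6 is sample_id=S017. wavelength columns in first-appearance order: 680nm, 540nm, 450nm, 480nm; column 4 is 480nm.
Long rows with sample_id=S017, wavelength=480nm: 83.94 + 79.42 + 63.15 = 226.51.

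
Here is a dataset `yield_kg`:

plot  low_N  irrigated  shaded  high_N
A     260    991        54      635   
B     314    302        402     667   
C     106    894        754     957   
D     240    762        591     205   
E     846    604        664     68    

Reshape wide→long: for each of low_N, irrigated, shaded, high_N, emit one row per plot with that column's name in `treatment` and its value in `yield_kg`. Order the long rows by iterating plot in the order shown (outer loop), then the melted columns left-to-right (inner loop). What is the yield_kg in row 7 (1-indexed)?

20 rows total (5 × 4). Row 7: index ⌊(7-1)/4⌋ = 1 into plot → B; (7-1) mod 4 = 2 into the melted columns → shaded.
So row 7 is (B, shaded, 402); yield_kg = 402.

402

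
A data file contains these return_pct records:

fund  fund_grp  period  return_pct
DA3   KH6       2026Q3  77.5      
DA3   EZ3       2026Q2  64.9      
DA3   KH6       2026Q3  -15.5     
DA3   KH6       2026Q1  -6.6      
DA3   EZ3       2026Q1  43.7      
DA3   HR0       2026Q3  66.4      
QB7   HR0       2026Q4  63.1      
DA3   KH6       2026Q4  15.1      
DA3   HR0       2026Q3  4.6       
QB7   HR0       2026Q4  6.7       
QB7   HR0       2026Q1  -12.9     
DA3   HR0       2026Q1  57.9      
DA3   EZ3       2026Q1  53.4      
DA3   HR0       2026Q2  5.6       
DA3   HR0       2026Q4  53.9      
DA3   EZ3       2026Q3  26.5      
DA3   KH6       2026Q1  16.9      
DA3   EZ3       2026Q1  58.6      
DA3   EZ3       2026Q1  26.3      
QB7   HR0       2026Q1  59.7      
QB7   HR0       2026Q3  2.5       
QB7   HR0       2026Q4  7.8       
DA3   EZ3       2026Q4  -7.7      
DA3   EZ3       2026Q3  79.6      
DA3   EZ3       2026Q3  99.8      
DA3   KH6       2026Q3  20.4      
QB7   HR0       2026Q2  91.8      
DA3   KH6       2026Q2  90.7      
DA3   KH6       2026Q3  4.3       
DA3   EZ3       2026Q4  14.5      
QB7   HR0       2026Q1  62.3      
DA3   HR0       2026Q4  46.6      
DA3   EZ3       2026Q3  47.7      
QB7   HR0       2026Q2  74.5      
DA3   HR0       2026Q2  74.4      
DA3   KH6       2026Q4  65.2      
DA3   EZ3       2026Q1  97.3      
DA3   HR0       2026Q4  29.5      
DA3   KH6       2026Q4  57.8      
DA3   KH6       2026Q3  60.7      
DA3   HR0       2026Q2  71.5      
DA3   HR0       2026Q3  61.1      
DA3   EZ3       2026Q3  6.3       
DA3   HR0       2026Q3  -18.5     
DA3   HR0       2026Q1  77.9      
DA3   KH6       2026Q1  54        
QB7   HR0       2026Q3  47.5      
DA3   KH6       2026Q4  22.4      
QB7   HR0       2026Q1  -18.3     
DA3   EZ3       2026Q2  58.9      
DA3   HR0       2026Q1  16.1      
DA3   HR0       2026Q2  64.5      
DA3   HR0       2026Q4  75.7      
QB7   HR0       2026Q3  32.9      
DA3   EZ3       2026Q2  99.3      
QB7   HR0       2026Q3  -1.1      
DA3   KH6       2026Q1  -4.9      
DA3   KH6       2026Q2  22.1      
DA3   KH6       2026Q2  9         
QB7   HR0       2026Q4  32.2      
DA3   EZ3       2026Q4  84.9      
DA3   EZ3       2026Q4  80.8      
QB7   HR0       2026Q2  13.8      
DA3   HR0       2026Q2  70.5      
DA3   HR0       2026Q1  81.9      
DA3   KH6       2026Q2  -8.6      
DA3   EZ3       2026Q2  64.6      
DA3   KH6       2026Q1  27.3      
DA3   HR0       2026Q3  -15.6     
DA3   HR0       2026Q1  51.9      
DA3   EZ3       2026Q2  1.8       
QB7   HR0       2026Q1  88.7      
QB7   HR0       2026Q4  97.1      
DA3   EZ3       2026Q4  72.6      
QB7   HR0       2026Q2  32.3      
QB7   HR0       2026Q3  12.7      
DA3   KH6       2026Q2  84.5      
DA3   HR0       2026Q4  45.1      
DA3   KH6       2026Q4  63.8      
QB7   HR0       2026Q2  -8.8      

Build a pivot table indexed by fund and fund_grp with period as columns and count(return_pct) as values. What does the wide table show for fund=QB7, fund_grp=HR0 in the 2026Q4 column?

5

Rows with fund=QB7, fund_grp=HR0 and period=2026Q4: return_pct values are 63.1, 6.7, 7.8, 32.2, 97.1.
5 rows match — count = 5.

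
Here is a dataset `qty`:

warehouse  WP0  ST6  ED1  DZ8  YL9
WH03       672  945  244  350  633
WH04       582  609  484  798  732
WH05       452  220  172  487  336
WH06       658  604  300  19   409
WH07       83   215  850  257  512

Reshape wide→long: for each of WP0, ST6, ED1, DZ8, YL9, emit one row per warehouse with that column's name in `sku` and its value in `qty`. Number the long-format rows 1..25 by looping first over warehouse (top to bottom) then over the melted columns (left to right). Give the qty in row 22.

215

25 rows total (5 × 5). Row 22: index ⌊(22-1)/5⌋ = 4 into warehouse → WH07; (22-1) mod 5 = 1 into the melted columns → ST6.
So row 22 is (WH07, ST6, 215); qty = 215.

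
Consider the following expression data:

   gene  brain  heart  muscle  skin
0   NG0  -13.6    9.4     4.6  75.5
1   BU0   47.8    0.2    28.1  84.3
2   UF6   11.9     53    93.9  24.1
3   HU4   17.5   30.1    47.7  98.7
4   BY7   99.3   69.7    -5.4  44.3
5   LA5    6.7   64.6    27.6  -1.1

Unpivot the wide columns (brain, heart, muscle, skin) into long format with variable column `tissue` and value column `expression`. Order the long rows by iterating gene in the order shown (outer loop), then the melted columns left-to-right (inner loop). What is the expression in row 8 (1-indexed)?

84.3

24 rows total (6 × 4). Row 8: index ⌊(8-1)/4⌋ = 1 into gene → BU0; (8-1) mod 4 = 3 into the melted columns → skin.
So row 8 is (BU0, skin, 84.3); expression = 84.3.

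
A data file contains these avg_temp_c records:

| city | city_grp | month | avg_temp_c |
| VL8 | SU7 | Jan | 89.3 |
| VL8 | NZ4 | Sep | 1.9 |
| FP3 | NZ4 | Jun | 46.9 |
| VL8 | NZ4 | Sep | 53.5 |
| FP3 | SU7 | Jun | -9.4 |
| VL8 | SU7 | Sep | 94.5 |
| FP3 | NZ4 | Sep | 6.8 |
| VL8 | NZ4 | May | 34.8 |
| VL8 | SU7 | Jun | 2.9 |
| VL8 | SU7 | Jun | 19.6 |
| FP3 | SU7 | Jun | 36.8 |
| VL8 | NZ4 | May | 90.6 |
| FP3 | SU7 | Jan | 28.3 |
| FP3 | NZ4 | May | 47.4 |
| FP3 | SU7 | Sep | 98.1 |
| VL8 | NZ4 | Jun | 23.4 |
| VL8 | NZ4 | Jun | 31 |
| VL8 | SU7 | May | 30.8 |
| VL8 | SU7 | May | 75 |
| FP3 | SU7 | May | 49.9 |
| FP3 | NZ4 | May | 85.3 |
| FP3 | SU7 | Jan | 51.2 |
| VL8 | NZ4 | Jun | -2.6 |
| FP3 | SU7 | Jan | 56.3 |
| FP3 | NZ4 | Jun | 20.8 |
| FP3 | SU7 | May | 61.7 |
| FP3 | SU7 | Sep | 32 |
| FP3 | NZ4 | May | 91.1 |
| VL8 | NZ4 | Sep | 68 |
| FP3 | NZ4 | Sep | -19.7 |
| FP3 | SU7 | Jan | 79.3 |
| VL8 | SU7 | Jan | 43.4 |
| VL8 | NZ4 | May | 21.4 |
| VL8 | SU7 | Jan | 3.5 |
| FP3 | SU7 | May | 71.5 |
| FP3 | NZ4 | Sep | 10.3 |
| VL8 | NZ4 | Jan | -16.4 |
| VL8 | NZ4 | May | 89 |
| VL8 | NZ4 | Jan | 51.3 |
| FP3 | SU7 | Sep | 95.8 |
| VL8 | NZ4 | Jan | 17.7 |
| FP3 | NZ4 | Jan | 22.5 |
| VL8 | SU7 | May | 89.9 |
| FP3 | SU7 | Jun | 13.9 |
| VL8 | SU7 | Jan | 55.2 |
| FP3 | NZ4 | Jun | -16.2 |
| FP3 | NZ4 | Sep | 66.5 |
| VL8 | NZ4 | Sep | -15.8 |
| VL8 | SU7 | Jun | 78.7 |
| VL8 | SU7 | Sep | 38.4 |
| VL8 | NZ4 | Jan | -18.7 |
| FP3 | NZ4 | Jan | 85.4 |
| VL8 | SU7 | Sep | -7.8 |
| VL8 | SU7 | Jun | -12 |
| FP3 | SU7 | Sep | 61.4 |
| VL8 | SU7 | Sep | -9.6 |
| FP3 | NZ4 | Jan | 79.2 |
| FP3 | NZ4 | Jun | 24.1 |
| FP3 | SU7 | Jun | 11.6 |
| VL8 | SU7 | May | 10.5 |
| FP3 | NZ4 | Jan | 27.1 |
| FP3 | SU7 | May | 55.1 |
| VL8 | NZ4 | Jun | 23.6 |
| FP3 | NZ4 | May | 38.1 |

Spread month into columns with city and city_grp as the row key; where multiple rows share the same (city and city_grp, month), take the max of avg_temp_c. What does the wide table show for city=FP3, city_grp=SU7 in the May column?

71.5

Rows with city=FP3, city_grp=SU7 and month=May: avg_temp_c values are 49.9, 61.7, 71.5, 55.1.
max(49.9, 61.7, 71.5, 55.1) = 71.5.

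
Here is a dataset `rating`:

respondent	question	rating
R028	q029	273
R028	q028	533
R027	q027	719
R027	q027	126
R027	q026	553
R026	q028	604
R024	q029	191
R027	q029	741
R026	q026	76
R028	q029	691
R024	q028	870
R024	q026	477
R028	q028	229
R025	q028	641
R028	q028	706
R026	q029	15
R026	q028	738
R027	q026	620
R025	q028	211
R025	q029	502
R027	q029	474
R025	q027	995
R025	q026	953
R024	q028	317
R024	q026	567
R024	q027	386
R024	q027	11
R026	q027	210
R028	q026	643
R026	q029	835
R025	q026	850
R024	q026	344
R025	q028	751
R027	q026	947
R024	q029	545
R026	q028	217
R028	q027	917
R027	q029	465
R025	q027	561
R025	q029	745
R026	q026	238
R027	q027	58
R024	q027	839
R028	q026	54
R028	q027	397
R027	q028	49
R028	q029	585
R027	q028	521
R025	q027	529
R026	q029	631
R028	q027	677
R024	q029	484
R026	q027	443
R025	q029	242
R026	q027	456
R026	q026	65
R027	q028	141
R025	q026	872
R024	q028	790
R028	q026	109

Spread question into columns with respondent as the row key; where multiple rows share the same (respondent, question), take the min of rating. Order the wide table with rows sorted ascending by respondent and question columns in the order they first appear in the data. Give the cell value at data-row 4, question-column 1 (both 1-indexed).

465

With rows sorted ascending by respondent, row 4 is respondent=R027. question columns in first-appearance order: q029, q028, q027, q026; column 1 is q029.
Long rows with respondent=R027, question=q029: min(741, 474, 465) = 465.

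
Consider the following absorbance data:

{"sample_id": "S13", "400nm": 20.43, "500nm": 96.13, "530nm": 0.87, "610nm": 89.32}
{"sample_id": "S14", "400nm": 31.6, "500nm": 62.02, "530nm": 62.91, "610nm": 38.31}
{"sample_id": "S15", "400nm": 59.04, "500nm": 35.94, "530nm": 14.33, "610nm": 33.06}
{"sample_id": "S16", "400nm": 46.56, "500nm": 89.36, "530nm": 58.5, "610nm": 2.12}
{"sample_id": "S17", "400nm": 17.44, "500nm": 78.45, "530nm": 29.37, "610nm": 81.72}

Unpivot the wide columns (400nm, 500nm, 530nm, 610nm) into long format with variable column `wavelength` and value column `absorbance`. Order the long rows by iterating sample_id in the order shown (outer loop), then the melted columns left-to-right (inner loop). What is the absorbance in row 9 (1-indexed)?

20 rows total (5 × 4). Row 9: index ⌊(9-1)/4⌋ = 2 into sample_id → S15; (9-1) mod 4 = 0 into the melted columns → 400nm.
So row 9 is (S15, 400nm, 59.04); absorbance = 59.04.

59.04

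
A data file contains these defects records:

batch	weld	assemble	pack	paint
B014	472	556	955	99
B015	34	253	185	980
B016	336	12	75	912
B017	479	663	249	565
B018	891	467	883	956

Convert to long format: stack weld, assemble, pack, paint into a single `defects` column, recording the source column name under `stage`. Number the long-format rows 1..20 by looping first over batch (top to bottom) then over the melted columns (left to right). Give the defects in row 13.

479

20 rows total (5 × 4). Row 13: index ⌊(13-1)/4⌋ = 3 into batch → B017; (13-1) mod 4 = 0 into the melted columns → weld.
So row 13 is (B017, weld, 479); defects = 479.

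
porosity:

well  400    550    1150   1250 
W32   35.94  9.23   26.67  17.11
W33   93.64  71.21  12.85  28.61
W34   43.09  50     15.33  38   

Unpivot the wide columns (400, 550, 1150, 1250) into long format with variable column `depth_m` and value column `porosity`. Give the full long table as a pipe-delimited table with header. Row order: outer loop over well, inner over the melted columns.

Each (well, column) pair becomes one row: 3 × 4 = 12 rows.
For example, (W32, 400) → porosity=35.94.

| well | depth_m | porosity |
| W32 | 400 | 35.94 |
| W32 | 550 | 9.23 |
| W32 | 1150 | 26.67 |
| W32 | 1250 | 17.11 |
| W33 | 400 | 93.64 |
| W33 | 550 | 71.21 |
| W33 | 1150 | 12.85 |
| W33 | 1250 | 28.61 |
| W34 | 400 | 43.09 |
| W34 | 550 | 50 |
| W34 | 1150 | 15.33 |
| W34 | 1250 | 38 |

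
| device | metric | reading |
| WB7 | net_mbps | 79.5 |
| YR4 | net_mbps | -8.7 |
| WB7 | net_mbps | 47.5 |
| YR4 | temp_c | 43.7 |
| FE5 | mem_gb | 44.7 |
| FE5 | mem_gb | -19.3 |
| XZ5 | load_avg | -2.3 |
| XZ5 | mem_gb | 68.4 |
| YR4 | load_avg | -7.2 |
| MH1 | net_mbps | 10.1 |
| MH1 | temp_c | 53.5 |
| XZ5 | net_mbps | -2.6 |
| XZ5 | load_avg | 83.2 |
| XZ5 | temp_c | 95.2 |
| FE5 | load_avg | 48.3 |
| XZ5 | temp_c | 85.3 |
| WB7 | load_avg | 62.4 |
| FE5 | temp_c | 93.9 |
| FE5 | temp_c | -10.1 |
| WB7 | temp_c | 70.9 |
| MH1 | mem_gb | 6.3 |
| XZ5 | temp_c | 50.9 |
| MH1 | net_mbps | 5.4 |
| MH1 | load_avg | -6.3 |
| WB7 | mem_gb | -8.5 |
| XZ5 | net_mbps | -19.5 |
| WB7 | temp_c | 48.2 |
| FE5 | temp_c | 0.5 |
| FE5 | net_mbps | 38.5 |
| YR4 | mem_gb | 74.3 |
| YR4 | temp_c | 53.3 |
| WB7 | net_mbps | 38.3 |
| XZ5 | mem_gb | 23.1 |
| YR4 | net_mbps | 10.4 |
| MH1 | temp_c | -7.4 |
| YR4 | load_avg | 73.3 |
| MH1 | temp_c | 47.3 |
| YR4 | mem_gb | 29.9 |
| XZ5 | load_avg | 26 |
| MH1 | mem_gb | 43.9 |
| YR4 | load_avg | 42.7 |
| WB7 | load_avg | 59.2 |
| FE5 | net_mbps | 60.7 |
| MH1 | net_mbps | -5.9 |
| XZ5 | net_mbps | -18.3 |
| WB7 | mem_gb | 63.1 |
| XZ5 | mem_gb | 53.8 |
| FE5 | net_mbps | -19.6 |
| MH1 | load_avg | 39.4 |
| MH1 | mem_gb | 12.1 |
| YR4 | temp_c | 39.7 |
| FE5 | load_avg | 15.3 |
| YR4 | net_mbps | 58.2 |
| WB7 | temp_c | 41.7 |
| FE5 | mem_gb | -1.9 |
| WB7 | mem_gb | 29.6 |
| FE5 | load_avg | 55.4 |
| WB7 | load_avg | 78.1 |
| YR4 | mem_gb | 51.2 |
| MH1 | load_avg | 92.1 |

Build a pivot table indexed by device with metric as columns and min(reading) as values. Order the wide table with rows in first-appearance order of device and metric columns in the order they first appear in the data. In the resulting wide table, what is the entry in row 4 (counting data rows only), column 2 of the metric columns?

50.9

With rows in first-appearance order of device, row 4 is device=XZ5. metric columns in first-appearance order: net_mbps, temp_c, mem_gb, load_avg; column 2 is temp_c.
Long rows with device=XZ5, metric=temp_c: min(95.2, 85.3, 50.9) = 50.9.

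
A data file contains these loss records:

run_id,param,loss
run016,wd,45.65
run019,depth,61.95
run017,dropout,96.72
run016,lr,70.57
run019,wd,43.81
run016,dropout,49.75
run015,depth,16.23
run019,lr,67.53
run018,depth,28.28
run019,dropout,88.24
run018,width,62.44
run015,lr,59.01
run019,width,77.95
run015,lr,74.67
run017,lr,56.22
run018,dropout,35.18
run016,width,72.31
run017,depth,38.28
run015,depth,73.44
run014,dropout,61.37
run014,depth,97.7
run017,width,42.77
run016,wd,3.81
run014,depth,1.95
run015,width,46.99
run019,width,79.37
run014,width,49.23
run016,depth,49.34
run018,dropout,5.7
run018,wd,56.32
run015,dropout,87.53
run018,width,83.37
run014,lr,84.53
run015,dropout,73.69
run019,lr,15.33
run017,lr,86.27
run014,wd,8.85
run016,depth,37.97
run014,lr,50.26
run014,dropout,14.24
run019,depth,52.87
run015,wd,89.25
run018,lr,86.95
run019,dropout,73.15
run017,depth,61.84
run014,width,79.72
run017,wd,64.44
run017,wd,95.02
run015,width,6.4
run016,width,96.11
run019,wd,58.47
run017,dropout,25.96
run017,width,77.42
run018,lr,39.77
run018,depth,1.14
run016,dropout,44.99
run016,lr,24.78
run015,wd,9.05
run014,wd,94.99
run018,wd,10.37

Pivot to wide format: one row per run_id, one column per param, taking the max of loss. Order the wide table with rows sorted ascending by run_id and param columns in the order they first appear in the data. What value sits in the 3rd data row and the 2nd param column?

49.34

With rows sorted ascending by run_id, row 3 is run_id=run016. param columns in first-appearance order: wd, depth, dropout, lr, width; column 2 is depth.
Long rows with run_id=run016, param=depth: max(49.34, 37.97) = 49.34.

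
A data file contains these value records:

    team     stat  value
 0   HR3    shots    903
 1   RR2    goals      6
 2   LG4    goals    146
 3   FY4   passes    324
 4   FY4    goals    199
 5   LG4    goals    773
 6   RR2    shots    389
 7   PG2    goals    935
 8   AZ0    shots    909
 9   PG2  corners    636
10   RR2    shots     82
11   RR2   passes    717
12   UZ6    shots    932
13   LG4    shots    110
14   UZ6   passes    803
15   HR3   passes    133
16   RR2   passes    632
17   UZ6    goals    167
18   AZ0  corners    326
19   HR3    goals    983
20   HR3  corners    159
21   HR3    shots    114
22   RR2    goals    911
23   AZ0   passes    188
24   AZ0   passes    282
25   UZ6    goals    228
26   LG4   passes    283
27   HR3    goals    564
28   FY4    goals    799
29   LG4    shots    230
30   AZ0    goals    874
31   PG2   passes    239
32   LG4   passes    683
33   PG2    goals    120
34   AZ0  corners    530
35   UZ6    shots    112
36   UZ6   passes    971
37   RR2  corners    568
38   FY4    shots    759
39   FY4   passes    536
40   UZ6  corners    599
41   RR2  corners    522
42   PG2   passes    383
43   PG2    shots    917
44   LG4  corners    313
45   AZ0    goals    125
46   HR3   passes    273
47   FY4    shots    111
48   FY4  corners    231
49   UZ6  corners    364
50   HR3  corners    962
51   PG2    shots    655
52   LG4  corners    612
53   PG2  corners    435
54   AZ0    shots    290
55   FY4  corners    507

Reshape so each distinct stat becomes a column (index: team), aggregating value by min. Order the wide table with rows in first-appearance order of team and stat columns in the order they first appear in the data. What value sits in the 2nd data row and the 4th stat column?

522

With rows in first-appearance order of team, row 2 is team=RR2. stat columns in first-appearance order: shots, goals, passes, corners; column 4 is corners.
Long rows with team=RR2, stat=corners: min(568, 522) = 522.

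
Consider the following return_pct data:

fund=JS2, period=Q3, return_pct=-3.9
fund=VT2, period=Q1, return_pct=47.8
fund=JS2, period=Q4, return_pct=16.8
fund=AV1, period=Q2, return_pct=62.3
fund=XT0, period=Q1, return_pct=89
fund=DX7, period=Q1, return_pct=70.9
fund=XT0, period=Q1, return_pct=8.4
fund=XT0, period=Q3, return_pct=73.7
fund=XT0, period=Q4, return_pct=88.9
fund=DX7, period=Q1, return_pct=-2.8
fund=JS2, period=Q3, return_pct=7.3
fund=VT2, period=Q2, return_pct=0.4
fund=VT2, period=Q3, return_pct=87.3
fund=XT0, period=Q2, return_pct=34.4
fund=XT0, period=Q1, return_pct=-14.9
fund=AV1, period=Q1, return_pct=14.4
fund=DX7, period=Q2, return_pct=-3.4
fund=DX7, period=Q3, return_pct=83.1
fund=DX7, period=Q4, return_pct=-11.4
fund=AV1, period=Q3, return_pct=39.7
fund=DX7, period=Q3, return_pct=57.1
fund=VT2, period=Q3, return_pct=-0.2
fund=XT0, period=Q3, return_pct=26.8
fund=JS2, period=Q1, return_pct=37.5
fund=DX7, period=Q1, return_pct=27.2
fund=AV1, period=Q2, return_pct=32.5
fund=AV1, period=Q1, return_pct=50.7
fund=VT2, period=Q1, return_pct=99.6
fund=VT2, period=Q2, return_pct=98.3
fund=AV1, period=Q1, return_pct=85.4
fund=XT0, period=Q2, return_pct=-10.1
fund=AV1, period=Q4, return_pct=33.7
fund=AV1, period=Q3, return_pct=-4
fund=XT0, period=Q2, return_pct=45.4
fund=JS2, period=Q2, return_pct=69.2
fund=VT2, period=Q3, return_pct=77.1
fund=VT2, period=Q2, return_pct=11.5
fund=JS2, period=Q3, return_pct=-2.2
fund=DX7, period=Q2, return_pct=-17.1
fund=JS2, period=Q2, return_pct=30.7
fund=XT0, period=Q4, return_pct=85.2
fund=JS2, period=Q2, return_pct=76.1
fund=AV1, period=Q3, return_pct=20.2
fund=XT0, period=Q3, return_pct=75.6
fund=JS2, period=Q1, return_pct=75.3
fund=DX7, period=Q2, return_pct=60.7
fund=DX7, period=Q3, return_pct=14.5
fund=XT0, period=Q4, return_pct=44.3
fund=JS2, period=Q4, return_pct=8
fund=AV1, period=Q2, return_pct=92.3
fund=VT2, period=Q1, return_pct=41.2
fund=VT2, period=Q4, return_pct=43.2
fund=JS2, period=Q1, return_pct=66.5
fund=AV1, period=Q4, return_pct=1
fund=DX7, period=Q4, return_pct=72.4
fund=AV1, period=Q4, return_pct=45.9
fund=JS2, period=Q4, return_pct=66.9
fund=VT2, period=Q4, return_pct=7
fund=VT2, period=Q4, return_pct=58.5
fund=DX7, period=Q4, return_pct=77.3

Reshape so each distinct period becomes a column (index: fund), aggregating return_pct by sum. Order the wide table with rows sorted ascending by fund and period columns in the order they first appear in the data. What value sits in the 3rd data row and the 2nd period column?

With rows sorted ascending by fund, row 3 is fund=JS2. period columns in first-appearance order: Q3, Q1, Q4, Q2; column 2 is Q1.
Long rows with fund=JS2, period=Q1: 37.5 + 75.3 + 66.5 = 179.3.

179.3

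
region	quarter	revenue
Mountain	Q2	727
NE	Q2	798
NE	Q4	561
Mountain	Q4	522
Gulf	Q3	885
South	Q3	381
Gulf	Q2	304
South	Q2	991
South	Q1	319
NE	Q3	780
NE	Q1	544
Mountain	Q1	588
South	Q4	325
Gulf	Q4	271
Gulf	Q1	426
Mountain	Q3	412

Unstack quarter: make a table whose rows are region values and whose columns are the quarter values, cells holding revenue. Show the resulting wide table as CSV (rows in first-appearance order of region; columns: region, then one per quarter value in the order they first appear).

Columns: region plus the 4 distinct quarter values (Q2, Q4, Q3, Q1).
For example, row Mountain column Q2 takes revenue=727 from the long row (Mountain, Q2).

region,Q2,Q4,Q3,Q1
Mountain,727,522,412,588
NE,798,561,780,544
Gulf,304,271,885,426
South,991,325,381,319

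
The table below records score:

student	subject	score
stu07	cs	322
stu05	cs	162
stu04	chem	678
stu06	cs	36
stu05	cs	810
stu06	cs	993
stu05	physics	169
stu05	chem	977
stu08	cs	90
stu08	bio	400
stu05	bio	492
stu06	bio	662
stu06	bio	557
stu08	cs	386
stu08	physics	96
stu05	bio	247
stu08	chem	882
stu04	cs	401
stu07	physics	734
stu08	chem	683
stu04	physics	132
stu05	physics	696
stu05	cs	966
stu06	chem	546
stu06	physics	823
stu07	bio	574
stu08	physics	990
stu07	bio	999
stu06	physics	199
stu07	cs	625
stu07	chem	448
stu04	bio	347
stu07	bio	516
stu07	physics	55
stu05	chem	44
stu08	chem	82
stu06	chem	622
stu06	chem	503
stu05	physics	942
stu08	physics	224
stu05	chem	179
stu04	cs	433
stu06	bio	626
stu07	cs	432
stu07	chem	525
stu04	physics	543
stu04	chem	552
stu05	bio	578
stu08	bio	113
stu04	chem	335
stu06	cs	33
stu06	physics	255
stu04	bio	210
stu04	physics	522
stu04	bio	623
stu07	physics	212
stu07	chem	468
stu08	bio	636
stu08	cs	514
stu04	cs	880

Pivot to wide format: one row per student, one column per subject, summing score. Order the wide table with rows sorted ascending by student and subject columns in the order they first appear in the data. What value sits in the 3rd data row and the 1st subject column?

1062

With rows sorted ascending by student, row 3 is student=stu06. subject columns in first-appearance order: cs, chem, physics, bio; column 1 is cs.
Long rows with student=stu06, subject=cs: 36 + 993 + 33 = 1062.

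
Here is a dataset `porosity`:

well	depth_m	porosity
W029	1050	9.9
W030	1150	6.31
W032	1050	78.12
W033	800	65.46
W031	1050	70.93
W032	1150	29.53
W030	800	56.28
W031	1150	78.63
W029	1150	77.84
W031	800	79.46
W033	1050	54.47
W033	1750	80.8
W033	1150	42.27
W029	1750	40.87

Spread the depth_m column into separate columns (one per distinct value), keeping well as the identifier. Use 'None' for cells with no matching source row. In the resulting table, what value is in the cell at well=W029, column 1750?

40.87

The long row with well=W029, depth_m=1750 has porosity=40.87.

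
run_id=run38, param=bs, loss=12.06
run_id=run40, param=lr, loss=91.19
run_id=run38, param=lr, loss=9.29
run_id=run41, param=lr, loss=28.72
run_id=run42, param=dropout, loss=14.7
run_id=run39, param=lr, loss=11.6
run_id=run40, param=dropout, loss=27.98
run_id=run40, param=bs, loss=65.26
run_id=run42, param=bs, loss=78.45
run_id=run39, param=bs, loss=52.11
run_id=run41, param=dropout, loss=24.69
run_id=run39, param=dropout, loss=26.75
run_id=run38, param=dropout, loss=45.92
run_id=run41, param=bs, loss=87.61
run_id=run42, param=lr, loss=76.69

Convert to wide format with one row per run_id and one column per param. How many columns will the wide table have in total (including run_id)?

1 column for run_id plus 3 distinct param values → 4 columns.

4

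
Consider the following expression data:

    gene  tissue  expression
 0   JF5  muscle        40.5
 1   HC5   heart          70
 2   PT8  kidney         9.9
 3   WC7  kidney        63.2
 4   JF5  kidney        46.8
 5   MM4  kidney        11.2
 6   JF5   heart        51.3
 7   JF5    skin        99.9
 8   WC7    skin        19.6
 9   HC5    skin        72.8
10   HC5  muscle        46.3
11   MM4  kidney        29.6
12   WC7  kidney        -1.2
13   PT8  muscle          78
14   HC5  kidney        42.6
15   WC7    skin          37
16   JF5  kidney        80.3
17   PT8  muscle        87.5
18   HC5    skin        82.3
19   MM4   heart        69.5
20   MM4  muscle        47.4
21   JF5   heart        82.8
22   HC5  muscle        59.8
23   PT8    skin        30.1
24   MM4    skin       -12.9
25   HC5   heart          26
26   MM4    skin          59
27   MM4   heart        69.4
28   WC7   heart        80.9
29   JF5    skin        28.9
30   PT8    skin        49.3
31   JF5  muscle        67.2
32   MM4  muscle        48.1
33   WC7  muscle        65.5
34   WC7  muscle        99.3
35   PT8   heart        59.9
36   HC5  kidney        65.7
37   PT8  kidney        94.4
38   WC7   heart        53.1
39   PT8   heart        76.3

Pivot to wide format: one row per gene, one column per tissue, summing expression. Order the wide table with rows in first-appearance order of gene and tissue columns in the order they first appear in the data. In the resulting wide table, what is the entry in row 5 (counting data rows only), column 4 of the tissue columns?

With rows in first-appearance order of gene, row 5 is gene=MM4. tissue columns in first-appearance order: muscle, heart, kidney, skin; column 4 is skin.
Long rows with gene=MM4, tissue=skin: -12.9 + 59 = 46.1.

46.1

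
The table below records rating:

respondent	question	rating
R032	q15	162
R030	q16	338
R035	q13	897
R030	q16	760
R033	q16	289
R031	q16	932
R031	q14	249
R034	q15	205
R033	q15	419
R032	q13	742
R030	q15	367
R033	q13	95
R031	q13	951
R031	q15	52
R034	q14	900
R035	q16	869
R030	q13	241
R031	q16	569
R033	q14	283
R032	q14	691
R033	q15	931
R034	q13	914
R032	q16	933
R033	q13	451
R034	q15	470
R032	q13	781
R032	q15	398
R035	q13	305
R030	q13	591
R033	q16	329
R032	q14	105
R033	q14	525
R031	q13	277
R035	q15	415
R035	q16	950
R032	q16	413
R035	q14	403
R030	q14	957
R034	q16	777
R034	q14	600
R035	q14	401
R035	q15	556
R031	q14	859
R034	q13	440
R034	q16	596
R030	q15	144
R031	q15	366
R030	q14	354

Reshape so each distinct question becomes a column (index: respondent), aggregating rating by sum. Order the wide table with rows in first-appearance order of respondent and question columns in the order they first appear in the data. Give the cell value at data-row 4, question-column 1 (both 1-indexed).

With rows in first-appearance order of respondent, row 4 is respondent=R033. question columns in first-appearance order: q15, q16, q13, q14; column 1 is q15.
Long rows with respondent=R033, question=q15: 419 + 931 = 1350.

1350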